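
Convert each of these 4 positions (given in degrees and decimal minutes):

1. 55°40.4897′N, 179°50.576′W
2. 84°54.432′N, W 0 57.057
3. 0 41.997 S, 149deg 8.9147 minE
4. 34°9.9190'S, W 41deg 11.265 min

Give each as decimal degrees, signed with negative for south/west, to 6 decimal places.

Point 1:
  Lat: 40.4897′ = 0.674828°; total 55.6748283
  N ⇒ keep positive
  Lon: 50.576′ = 0.842933°; total 179.8429333
  hemisphere W, so the sign is −
Point 2:
  Latitude: 84 + 54.432/60 = 84.9072000
  N ⇒ keep positive
  λ: 57.057′ = 0.950950°; total 0.9509500
  W ⇒ negate
Point 3:
  φ: 41.997′ = 0.699950°; total 0.6999500
  S ⇒ negate
  Longitude: 149 + 8.9147/60 = 149.1485783
  E ⇒ keep positive
Point 4:
  φ: 34 + 9.919/60 = 34.1653167
  hemisphere S, so the sign is −
  λ: 41 + 11.265/60 = 41.1877500
  W → negative

1. 55.674828, -179.842933
2. 84.907200, -0.950950
3. -0.699950, 149.148578
4. -34.165317, -41.187750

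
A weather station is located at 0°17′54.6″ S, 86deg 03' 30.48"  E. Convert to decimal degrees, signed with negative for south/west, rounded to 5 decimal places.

-0.29850, 86.05847

φ: 0 + 17/60 + 54.6/3600 = 0.298500
S ⇒ negate
Longitude: 86° + 3/60 + 30.48/3600 = 86 + 0.050000 + 0.008467 = 86.058467
E ⇒ keep positive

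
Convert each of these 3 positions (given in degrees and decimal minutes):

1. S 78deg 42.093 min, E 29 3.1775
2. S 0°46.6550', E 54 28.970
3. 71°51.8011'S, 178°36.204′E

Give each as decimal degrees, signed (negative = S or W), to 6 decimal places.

Point 1:
  φ: 78 + 42.093/60 = 78.7015500
  S → negative
  Longitude: 3.1775′ = 0.052958°; total 29.0529583
  E → positive
Point 2:
  Lat: 46.655′ = 0.777583°; total 0.7775833
  hemisphere S, so the sign is −
  Longitude: 54 + 28.97/60 = 54.4828333
  E → positive
Point 3:
  Latitude: 71 + 51.8011/60 = 71.8633517
  S ⇒ negate
  Longitude: 36.204′ = 0.603400°; total 178.6034000
  E → positive

1. -78.701550, 29.052958
2. -0.777583, 54.482833
3. -71.863352, 178.603400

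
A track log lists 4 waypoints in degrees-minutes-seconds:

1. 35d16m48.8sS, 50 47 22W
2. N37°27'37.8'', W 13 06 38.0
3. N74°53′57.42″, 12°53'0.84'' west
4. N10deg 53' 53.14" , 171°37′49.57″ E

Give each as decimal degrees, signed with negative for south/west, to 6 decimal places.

1. -35.280222, -50.789444
2. 37.460500, -13.110556
3. 74.899283, -12.883567
4. 10.898094, 171.630436

Point 1:
  Latitude: 35° + 16/60 + 48.8/3600 = 35 + 0.266667 + 0.013556 = 35.2802222
  hemisphere S, so the sign is −
  Longitude: 50° + 47/60 + 22/3600 = 50 + 0.783333 + 0.006111 = 50.7894444
  W → negative
Point 2:
  φ: 27′ + 37.8″ = 27.63000′; 37 + 27.63000/60 = 37.4605000
  N ⇒ keep positive
  Lon: 6′ + 38″ = 6.63333′; 13 + 6.63333/60 = 13.1105556
  W → negative
Point 3:
  φ: 53′ + 57.42″ = 53.95700′; 74 + 53.95700/60 = 74.8992833
  N → positive
  Longitude: 53′ + 0.84″ = 53.01400′; 12 + 53.01400/60 = 12.8835667
  W ⇒ negate
Point 4:
  φ: 10 + 53/60 + 53.14/3600 = 10.8980944
  N → positive
  λ: 171° + 37/60 + 49.57/3600 = 171 + 0.616667 + 0.013769 = 171.6304361
  E ⇒ keep positive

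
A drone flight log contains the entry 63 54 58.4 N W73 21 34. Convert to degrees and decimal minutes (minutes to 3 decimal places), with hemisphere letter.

63° 54.973′ N, 73° 21.567′ W

Lat: seconds/60 = 0.97333; minutes = 54 + 0.97333 = 54.97333
Lon: 21 + 34/60 = 21.56667′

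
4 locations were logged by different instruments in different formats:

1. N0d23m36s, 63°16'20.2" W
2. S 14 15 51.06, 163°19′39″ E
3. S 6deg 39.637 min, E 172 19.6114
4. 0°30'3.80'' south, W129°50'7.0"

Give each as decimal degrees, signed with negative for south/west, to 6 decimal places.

Point 1:
  Lat: 0° + 23/60 + 36/3600 = 0 + 0.383333 + 0.010000 = 0.3933333
  N ⇒ keep positive
  Longitude: 63° + 16/60 + 20.2/3600 = 63 + 0.266667 + 0.005611 = 63.2722778
  W ⇒ negate
Point 2:
  Latitude: 14° + 15/60 + 51.06/3600 = 14 + 0.250000 + 0.014183 = 14.2641833
  hemisphere S, so the sign is −
  Lon: 163 + 19/60 + 39/3600 = 163.3275000
  E ⇒ keep positive
Point 3:
  φ: 6 + 39.637/60 = 6.6606167
  S ⇒ negate
  Longitude: 172 + 19.6114/60 = 172.3268567
  E ⇒ keep positive
Point 4:
  Latitude: 0 + 30/60 + 3.8/3600 = 0.5010556
  hemisphere S, so the sign is −
  Lon: 129 + 50/60 + 7/3600 = 129.8352778
  W ⇒ negate

1. 0.393333, -63.272278
2. -14.264183, 163.327500
3. -6.660617, 172.326857
4. -0.501056, -129.835278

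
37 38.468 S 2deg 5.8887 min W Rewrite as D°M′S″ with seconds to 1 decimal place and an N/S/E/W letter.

Lat: fractional minutes 0.46800 × 60 = 28.080″
Lon: fractional minutes 0.88870 × 60 = 53.322″

37°38′28.1″ S, 2°05′53.3″ W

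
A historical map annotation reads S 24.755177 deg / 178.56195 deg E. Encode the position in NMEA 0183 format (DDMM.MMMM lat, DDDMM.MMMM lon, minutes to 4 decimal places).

Lat: fractional part 0.755177 → 45.310620 minutes
λ: 178° + 0.561950 × 60 = 178° 33.717000′

2445.3106,S / 17833.7170,E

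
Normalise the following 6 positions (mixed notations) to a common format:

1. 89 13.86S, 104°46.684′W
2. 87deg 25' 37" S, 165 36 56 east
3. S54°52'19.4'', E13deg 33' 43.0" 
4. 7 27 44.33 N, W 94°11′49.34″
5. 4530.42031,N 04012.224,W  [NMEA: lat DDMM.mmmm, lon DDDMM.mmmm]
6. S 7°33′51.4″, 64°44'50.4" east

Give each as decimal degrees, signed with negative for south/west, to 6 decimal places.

1. -89.231000, -104.778067
2. -87.426944, 165.615556
3. -54.872056, 13.561944
4. 7.462314, -94.197039
5. 45.507005, -40.203733
6. -7.564278, 64.747333

Point 1:
  φ: 13.86′ = 0.231000°; total 89.2310000
  S → negative
  Lon: 104 + 46.684/60 = 104.7780667
  hemisphere W, so the sign is −
Point 2:
  Latitude: 87° + 25/60 + 37/3600 = 87 + 0.416667 + 0.010278 = 87.4269444
  hemisphere S, so the sign is −
  λ: 165 + 36/60 + 56/3600 = 165.6155556
  E ⇒ keep positive
Point 3:
  Latitude: 54° + 52/60 + 19.4/3600 = 54 + 0.866667 + 0.005389 = 54.8720556
  hemisphere S, so the sign is −
  λ: 13 + 33/60 + 43/3600 = 13.5619444
  E ⇒ keep positive
Point 4:
  φ: 7 + 27/60 + 44.33/3600 = 7.4623139
  N ⇒ keep positive
  Lon: 94° + 11/60 + 49.34/3600 = 94 + 0.183333 + 0.013706 = 94.1970389
  W ⇒ negate
Point 5:
  φ: degrees = first 2 digits = 45, minutes = 30.42031; 45 + 30.42031/60 = 45.5070052
  N → positive
  λ: split at 3 digits → 040° and 12.224′; 40 + 12.224/60 = 40.2037333
  hemisphere W, so the sign is −
Point 6:
  φ: 7° + 33/60 + 51.4/3600 = 7 + 0.550000 + 0.014278 = 7.5642778
  S ⇒ negate
  Longitude: 64 + 44/60 + 50.4/3600 = 64.7473333
  E ⇒ keep positive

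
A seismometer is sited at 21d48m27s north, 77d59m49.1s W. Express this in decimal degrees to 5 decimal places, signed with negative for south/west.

Lat: 21 + 48/60 + 27/3600 = 21.807500
N → positive
Lon: 77 + 59/60 + 49.1/3600 = 77.996972
W → negative

21.80750, -77.99697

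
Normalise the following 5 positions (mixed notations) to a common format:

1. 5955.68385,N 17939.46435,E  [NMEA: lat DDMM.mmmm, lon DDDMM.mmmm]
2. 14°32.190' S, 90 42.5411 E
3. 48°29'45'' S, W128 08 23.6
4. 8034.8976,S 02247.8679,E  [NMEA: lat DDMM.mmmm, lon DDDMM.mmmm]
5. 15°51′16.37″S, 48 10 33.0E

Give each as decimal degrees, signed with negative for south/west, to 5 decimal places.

1. 59.92806, 179.65774
2. -14.53650, 90.70902
3. -48.49583, -128.13989
4. -80.58163, 22.79780
5. -15.85455, 48.17583

Point 1:
  φ: split at 2 digits → 59° and 55.68385′; 59 + 55.68385/60 = 59.928064
  N → positive
  λ: split at 3 digits → 179° and 39.46435′; 179 + 39.46435/60 = 179.657739
  E ⇒ keep positive
Point 2:
  Latitude: 14 + 32.19/60 = 14.536500
  S ⇒ negate
  λ: 90 + 42.5411/60 = 90.709018
  E ⇒ keep positive
Point 3:
  Latitude: 48 + 29/60 + 45/3600 = 48.495833
  S ⇒ negate
  Longitude: 8′ + 23.6″ = 8.39333′; 128 + 8.39333/60 = 128.139889
  hemisphere W, so the sign is −
Point 4:
  Latitude: split at 2 digits → 80° and 34.8976′; 80 + 34.8976/60 = 80.581627
  hemisphere S, so the sign is −
  Longitude: split at 3 digits → 022° and 47.8679′; 22 + 47.8679/60 = 22.797798
  E ⇒ keep positive
Point 5:
  Latitude: 15 + 51/60 + 16.37/3600 = 15.854547
  S → negative
  Lon: 10′ + 33″ = 10.55000′; 48 + 10.55000/60 = 48.175833
  E → positive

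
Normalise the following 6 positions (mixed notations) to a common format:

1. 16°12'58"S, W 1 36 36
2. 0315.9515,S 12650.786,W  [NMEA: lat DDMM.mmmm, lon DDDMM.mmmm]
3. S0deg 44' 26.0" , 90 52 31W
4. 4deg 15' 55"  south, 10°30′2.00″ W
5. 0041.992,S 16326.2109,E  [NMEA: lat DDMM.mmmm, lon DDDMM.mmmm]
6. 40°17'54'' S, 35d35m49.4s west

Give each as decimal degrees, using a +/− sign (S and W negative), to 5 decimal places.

Point 1:
  Lat: 16 + 12/60 + 58/3600 = 16.216111
  hemisphere S, so the sign is −
  Lon: 1° + 36/60 + 36/3600 = 1 + 0.600000 + 0.010000 = 1.610000
  hemisphere W, so the sign is −
Point 2:
  Lat: split at 2 digits → 03° and 15.9515′; 3 + 15.9515/60 = 3.265858
  S → negative
  λ: degrees = first 3 digits = 126, minutes = 50.786; 126 + 50.786/60 = 126.846433
  W ⇒ negate
Point 3:
  Latitude: 44′ + 26″ = 44.43333′; 0 + 44.43333/60 = 0.740556
  hemisphere S, so the sign is −
  λ: 90° + 52/60 + 31/3600 = 90 + 0.866667 + 0.008611 = 90.875278
  W → negative
Point 4:
  Lat: 4° + 15/60 + 55/3600 = 4 + 0.250000 + 0.015278 = 4.265278
  S ⇒ negate
  Lon: 10 + 30/60 + 2/3600 = 10.500556
  hemisphere W, so the sign is −
Point 5:
  Latitude: split at 2 digits → 00° and 41.992′; 0 + 41.992/60 = 0.699867
  S ⇒ negate
  Lon: degrees = first 3 digits = 163, minutes = 26.2109; 163 + 26.2109/60 = 163.436848
  E ⇒ keep positive
Point 6:
  φ: 40 + 17/60 + 54/3600 = 40.298333
  S → negative
  λ: 35 + 35/60 + 49.4/3600 = 35.597056
  W ⇒ negate

1. -16.21611, -1.61000
2. -3.26586, -126.84643
3. -0.74056, -90.87528
4. -4.26528, -10.50056
5. -0.69987, 163.43685
6. -40.29833, -35.59706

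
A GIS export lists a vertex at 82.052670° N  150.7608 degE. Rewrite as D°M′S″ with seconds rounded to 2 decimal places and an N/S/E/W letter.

82°03′9.61″ N, 150°45′38.88″ E

Lat: 0.052670 × 60 = 3.16020′ → 3′, remainder × 60 = 9.6120″
Longitude: whole degrees 150; 45.64800′ → 45′ and 38.8800″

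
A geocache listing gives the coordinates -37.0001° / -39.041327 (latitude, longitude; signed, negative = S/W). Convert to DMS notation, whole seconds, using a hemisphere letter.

Latitude is negative → S; |value| = 37.000100
φ: 0.000100 × 60 = 0.00600′ → 0′, remainder × 60 = 0.36″
Longitude is negative → W; |value| = 39.041327
Lon: 0.041327 × 60 = 2.47962′ → 2′, remainder × 60 = 28.78″

37°00′0″ S, 39°02′29″ W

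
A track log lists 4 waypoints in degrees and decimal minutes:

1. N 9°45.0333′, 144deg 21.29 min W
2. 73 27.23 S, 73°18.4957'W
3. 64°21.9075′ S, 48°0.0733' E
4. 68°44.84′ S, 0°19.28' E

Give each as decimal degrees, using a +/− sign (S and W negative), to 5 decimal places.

1. 9.75056, -144.35483
2. -73.45383, -73.30826
3. -64.36513, 48.00122
4. -68.74733, 0.32133

Point 1:
  φ: 45.0333′ = 0.750555°; total 9.750555
  N → positive
  Longitude: 21.29′ = 0.354833°; total 144.354833
  W → negative
Point 2:
  φ: 73 + 27.23/60 = 73.453833
  S → negative
  λ: 73 + 18.4957/60 = 73.308262
  W ⇒ negate
Point 3:
  Lat: 21.9075′ = 0.365125°; total 64.365125
  S → negative
  λ: 0.0733′ = 0.001222°; total 48.001222
  E ⇒ keep positive
Point 4:
  Lat: 68 + 44.84/60 = 68.747333
  hemisphere S, so the sign is −
  λ: 0 + 19.28/60 = 0.321333
  E → positive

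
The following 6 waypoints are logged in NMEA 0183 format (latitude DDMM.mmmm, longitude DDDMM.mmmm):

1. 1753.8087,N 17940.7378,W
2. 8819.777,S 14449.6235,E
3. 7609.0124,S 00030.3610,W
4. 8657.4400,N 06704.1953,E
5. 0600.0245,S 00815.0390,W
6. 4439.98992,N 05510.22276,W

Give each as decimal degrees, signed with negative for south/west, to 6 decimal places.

Point 1:
  φ: degrees = first 2 digits = 17, minutes = 53.8087; 17 + 53.8087/60 = 17.8968117
  N → positive
  Lon: split at 3 digits → 179° and 40.7378′; 179 + 40.7378/60 = 179.6789633
  hemisphere W, so the sign is −
Point 2:
  Lat: degrees = first 2 digits = 88, minutes = 19.777; 88 + 19.777/60 = 88.3296167
  S → negative
  Longitude: degrees = first 3 digits = 144, minutes = 49.6235; 144 + 49.6235/60 = 144.8270583
  E ⇒ keep positive
Point 3:
  φ: split at 2 digits → 76° and 9.0124′; 76 + 9.0124/60 = 76.1502067
  S → negative
  Longitude: degrees = first 3 digits = 0, minutes = 30.361; 0 + 30.361/60 = 0.5060167
  hemisphere W, so the sign is −
Point 4:
  Lat: degrees = first 2 digits = 86, minutes = 57.44; 86 + 57.44/60 = 86.9573333
  N → positive
  Longitude: degrees = first 3 digits = 67, minutes = 4.1953; 67 + 4.1953/60 = 67.0699217
  E ⇒ keep positive
Point 5:
  φ: split at 2 digits → 06° and 0.0245′; 6 + 0.0245/60 = 6.0004083
  hemisphere S, so the sign is −
  Lon: degrees = first 3 digits = 8, minutes = 15.039; 8 + 15.039/60 = 8.2506500
  hemisphere W, so the sign is −
Point 6:
  Latitude: split at 2 digits → 44° and 39.98992′; 44 + 39.98992/60 = 44.6664987
  N → positive
  Longitude: split at 3 digits → 055° and 10.22276′; 55 + 10.22276/60 = 55.1703793
  W → negative

1. 17.896812, -179.678963
2. -88.329617, 144.827058
3. -76.150207, -0.506017
4. 86.957333, 67.069922
5. -6.000408, -8.250650
6. 44.666499, -55.170379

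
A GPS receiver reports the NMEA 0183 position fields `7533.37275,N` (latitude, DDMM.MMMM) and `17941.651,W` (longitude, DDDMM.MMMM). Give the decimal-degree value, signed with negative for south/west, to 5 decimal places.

75.55621, -179.69418

Latitude: degrees = first 2 digits = 75, minutes = 33.37275; 75 + 33.37275/60 = 75.556213
N ⇒ keep positive
Lon: degrees = first 3 digits = 179, minutes = 41.651; 179 + 41.651/60 = 179.694183
W → negative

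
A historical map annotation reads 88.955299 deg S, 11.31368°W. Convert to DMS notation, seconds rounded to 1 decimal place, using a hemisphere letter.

88°57′19.1″ S, 11°18′49.2″ W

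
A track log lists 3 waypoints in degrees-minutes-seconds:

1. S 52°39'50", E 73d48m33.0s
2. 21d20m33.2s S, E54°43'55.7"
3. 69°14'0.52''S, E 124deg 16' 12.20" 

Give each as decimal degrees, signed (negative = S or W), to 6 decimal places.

Point 1:
  φ: 39′ + 50″ = 39.83333′; 52 + 39.83333/60 = 52.6638889
  S → negative
  Longitude: 48′ + 33″ = 48.55000′; 73 + 48.55000/60 = 73.8091667
  E → positive
Point 2:
  Latitude: 21° + 20/60 + 33.2/3600 = 21 + 0.333333 + 0.009222 = 21.3425556
  S → negative
  Lon: 54 + 43/60 + 55.7/3600 = 54.7321389
  E ⇒ keep positive
Point 3:
  Latitude: 69° + 14/60 + 0.52/3600 = 69 + 0.233333 + 0.000144 = 69.2334778
  hemisphere S, so the sign is −
  Lon: 124 + 16/60 + 12.2/3600 = 124.2700556
  E → positive

1. -52.663889, 73.809167
2. -21.342556, 54.732139
3. -69.233478, 124.270056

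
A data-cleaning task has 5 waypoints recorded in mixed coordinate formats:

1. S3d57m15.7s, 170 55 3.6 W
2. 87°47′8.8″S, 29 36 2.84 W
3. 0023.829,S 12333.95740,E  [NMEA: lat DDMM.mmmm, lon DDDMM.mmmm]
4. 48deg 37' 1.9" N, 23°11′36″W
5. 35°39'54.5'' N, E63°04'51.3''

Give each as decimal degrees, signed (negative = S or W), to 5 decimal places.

1. -3.95436, -170.91767
2. -87.78578, -29.60079
3. -0.39715, 123.56596
4. 48.61719, -23.19333
5. 35.66514, 63.08092

Point 1:
  φ: 3 + 57/60 + 15.7/3600 = 3.954361
  S ⇒ negate
  λ: 170 + 55/60 + 3.6/3600 = 170.917667
  W ⇒ negate
Point 2:
  φ: 87 + 47/60 + 8.8/3600 = 87.785778
  S ⇒ negate
  Lon: 36′ + 2.84″ = 36.04733′; 29 + 36.04733/60 = 29.600789
  W → negative
Point 3:
  Latitude: degrees = first 2 digits = 0, minutes = 23.829; 0 + 23.829/60 = 0.397150
  S → negative
  Longitude: degrees = first 3 digits = 123, minutes = 33.9574; 123 + 33.9574/60 = 123.565957
  E ⇒ keep positive
Point 4:
  φ: 48 + 37/60 + 1.9/3600 = 48.617194
  N → positive
  Lon: 23 + 11/60 + 36/3600 = 23.193333
  W ⇒ negate
Point 5:
  Latitude: 35° + 39/60 + 54.5/3600 = 35 + 0.650000 + 0.015139 = 35.665139
  N → positive
  Longitude: 63° + 4/60 + 51.3/3600 = 63 + 0.066667 + 0.014250 = 63.080917
  E → positive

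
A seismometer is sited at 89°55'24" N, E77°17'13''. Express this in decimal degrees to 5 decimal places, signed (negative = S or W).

89.92333, 77.28694

Lat: 89° + 55/60 + 24/3600 = 89 + 0.916667 + 0.006667 = 89.923333
N ⇒ keep positive
Lon: 17′ + 13″ = 17.21667′; 77 + 17.21667/60 = 77.286944
E → positive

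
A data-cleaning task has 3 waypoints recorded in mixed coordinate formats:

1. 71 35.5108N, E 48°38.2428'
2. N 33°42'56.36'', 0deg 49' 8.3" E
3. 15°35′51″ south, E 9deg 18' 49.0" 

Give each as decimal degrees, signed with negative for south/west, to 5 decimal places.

1. 71.59185, 48.63738
2. 33.71566, 0.81897
3. -15.59750, 9.31361

Point 1:
  Latitude: 71 + 35.5108/60 = 71.591847
  N ⇒ keep positive
  λ: 38.2428′ = 0.637380°; total 48.637380
  E → positive
Point 2:
  Latitude: 33° + 42/60 + 56.36/3600 = 33 + 0.700000 + 0.015656 = 33.715656
  N ⇒ keep positive
  λ: 0 + 49/60 + 8.3/3600 = 0.818972
  E → positive
Point 3:
  Latitude: 15° + 35/60 + 51/3600 = 15 + 0.583333 + 0.014167 = 15.597500
  S ⇒ negate
  λ: 9° + 18/60 + 49/3600 = 9 + 0.300000 + 0.013611 = 9.313611
  E → positive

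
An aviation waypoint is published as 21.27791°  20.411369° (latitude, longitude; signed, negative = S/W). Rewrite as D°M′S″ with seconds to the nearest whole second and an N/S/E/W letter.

21°16′40″ N, 20°24′41″ E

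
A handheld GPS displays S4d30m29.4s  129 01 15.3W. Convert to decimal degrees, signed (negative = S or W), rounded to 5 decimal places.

φ: 4 + 30/60 + 29.4/3600 = 4.508167
S ⇒ negate
Longitude: 129° + 1/60 + 15.3/3600 = 129 + 0.016667 + 0.004250 = 129.020917
hemisphere W, so the sign is −

-4.50817, -129.02092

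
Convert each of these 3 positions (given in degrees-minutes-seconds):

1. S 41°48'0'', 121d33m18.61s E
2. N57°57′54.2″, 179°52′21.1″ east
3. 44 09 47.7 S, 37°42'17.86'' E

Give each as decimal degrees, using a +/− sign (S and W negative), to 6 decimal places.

Point 1:
  φ: 41° + 48/60 + 0/3600 = 41 + 0.800000 + 0.000000 = 41.8000000
  S → negative
  λ: 33′ + 18.61″ = 33.31017′; 121 + 33.31017/60 = 121.5551694
  E ⇒ keep positive
Point 2:
  Latitude: 57′ + 54.2″ = 57.90333′; 57 + 57.90333/60 = 57.9650556
  N → positive
  Lon: 179° + 52/60 + 21.1/3600 = 179 + 0.866667 + 0.005861 = 179.8725278
  E → positive
Point 3:
  φ: 44 + 9/60 + 47.7/3600 = 44.1632500
  S → negative
  Lon: 37 + 42/60 + 17.86/3600 = 37.7049611
  E ⇒ keep positive

1. -41.800000, 121.555169
2. 57.965056, 179.872528
3. -44.163250, 37.704961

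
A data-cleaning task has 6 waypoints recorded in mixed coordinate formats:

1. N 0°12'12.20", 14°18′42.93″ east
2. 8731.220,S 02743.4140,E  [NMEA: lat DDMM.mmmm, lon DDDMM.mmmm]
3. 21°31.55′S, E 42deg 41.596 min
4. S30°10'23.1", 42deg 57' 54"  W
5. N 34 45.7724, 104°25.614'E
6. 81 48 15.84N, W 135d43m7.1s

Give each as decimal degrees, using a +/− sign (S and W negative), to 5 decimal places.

Point 1:
  φ: 12′ + 12.2″ = 12.20333′; 0 + 12.20333/60 = 0.203389
  N ⇒ keep positive
  Lon: 18′ + 42.93″ = 18.71550′; 14 + 18.71550/60 = 14.311925
  E ⇒ keep positive
Point 2:
  Lat: split at 2 digits → 87° and 31.22′; 87 + 31.22/60 = 87.520333
  S ⇒ negate
  Longitude: split at 3 digits → 027° and 43.414′; 27 + 43.414/60 = 27.723567
  E → positive
Point 3:
  Lat: 21 + 31.55/60 = 21.525833
  S ⇒ negate
  λ: 42 + 41.596/60 = 42.693267
  E ⇒ keep positive
Point 4:
  Lat: 30 + 10/60 + 23.1/3600 = 30.173083
  hemisphere S, so the sign is −
  λ: 57′ + 54″ = 57.90000′; 42 + 57.90000/60 = 42.965000
  W → negative
Point 5:
  φ: 34 + 45.7724/60 = 34.762873
  N ⇒ keep positive
  λ: 104 + 25.614/60 = 104.426900
  E → positive
Point 6:
  φ: 81 + 48/60 + 15.84/3600 = 81.804400
  N → positive
  λ: 135° + 43/60 + 7.1/3600 = 135 + 0.716667 + 0.001972 = 135.718639
  W ⇒ negate

1. 0.20339, 14.31193
2. -87.52033, 27.72357
3. -21.52583, 42.69327
4. -30.17308, -42.96500
5. 34.76287, 104.42690
6. 81.80440, -135.71864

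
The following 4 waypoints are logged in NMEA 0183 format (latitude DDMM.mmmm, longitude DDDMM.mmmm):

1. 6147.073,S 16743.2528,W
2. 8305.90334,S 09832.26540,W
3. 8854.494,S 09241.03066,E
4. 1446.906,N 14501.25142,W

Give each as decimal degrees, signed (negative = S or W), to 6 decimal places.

Point 1:
  φ: split at 2 digits → 61° and 47.073′; 61 + 47.073/60 = 61.7845500
  S ⇒ negate
  Longitude: degrees = first 3 digits = 167, minutes = 43.2528; 167 + 43.2528/60 = 167.7208800
  hemisphere W, so the sign is −
Point 2:
  φ: degrees = first 2 digits = 83, minutes = 5.90334; 83 + 5.90334/60 = 83.0983890
  hemisphere S, so the sign is −
  Longitude: degrees = first 3 digits = 98, minutes = 32.2654; 98 + 32.2654/60 = 98.5377567
  W → negative
Point 3:
  Latitude: split at 2 digits → 88° and 54.494′; 88 + 54.494/60 = 88.9082333
  S ⇒ negate
  λ: split at 3 digits → 092° and 41.03066′; 92 + 41.03066/60 = 92.6838443
  E → positive
Point 4:
  Lat: degrees = first 2 digits = 14, minutes = 46.906; 14 + 46.906/60 = 14.7817667
  N → positive
  Longitude: split at 3 digits → 145° and 1.25142′; 145 + 1.25142/60 = 145.0208570
  W ⇒ negate

1. -61.784550, -167.720880
2. -83.098389, -98.537757
3. -88.908233, 92.683844
4. 14.781767, -145.020857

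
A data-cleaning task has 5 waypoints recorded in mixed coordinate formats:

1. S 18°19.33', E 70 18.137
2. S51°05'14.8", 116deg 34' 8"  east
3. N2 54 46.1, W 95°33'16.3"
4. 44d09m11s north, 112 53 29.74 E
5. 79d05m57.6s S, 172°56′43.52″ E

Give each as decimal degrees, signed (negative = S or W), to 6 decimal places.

Point 1:
  Lat: 18 + 19.33/60 = 18.3221667
  hemisphere S, so the sign is −
  Longitude: 70 + 18.137/60 = 70.3022833
  E ⇒ keep positive
Point 2:
  Latitude: 5′ + 14.8″ = 5.24667′; 51 + 5.24667/60 = 51.0874444
  S → negative
  Longitude: 34′ + 8″ = 34.13333′; 116 + 34.13333/60 = 116.5688889
  E → positive
Point 3:
  φ: 2 + 54/60 + 46.1/3600 = 2.9128056
  N → positive
  λ: 95° + 33/60 + 16.3/3600 = 95 + 0.550000 + 0.004528 = 95.5545278
  hemisphere W, so the sign is −
Point 4:
  φ: 44 + 9/60 + 11/3600 = 44.1530556
  N ⇒ keep positive
  λ: 53′ + 29.74″ = 53.49567′; 112 + 53.49567/60 = 112.8915944
  E ⇒ keep positive
Point 5:
  Latitude: 5′ + 57.6″ = 5.96000′; 79 + 5.96000/60 = 79.0993333
  S ⇒ negate
  λ: 172 + 56/60 + 43.52/3600 = 172.9454222
  E → positive

1. -18.322167, 70.302283
2. -51.087444, 116.568889
3. 2.912806, -95.554528
4. 44.153056, 112.891594
5. -79.099333, 172.945422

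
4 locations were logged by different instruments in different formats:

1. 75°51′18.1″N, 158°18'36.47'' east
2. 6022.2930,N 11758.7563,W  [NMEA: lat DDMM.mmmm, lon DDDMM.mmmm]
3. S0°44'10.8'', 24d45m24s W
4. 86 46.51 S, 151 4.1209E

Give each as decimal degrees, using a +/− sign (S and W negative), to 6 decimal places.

Point 1:
  Lat: 75° + 51/60 + 18.1/3600 = 75 + 0.850000 + 0.005028 = 75.8550278
  N → positive
  λ: 158° + 18/60 + 36.47/3600 = 158 + 0.300000 + 0.010131 = 158.3101306
  E ⇒ keep positive
Point 2:
  Latitude: degrees = first 2 digits = 60, minutes = 22.293; 60 + 22.293/60 = 60.3715500
  N ⇒ keep positive
  λ: split at 3 digits → 117° and 58.7563′; 117 + 58.7563/60 = 117.9792717
  W → negative
Point 3:
  Latitude: 0 + 44/60 + 10.8/3600 = 0.7363333
  hemisphere S, so the sign is −
  Longitude: 45′ + 24″ = 45.40000′; 24 + 45.40000/60 = 24.7566667
  hemisphere W, so the sign is −
Point 4:
  Latitude: 46.51′ = 0.775167°; total 86.7751667
  S → negative
  Lon: 4.1209′ = 0.068682°; total 151.0686817
  E ⇒ keep positive

1. 75.855028, 158.310131
2. 60.371550, -117.979272
3. -0.736333, -24.756667
4. -86.775167, 151.068682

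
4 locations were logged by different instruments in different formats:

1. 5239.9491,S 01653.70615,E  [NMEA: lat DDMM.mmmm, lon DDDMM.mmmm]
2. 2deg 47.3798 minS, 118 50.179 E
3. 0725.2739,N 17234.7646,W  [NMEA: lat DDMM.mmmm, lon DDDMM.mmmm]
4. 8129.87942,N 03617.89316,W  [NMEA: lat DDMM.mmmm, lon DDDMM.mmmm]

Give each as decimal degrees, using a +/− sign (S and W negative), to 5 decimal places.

1. -52.66582, 16.89510
2. -2.78966, 118.83632
3. 7.42123, -172.57941
4. 81.49799, -36.29822

Point 1:
  Latitude: degrees = first 2 digits = 52, minutes = 39.9491; 52 + 39.9491/60 = 52.665818
  S ⇒ negate
  λ: split at 3 digits → 016° and 53.70615′; 16 + 53.70615/60 = 16.895103
  E → positive
Point 2:
  Latitude: 47.3798′ = 0.789663°; total 2.789663
  hemisphere S, so the sign is −
  Longitude: 118 + 50.179/60 = 118.836317
  E ⇒ keep positive
Point 3:
  Latitude: split at 2 digits → 07° and 25.2739′; 7 + 25.2739/60 = 7.421232
  N ⇒ keep positive
  Longitude: split at 3 digits → 172° and 34.7646′; 172 + 34.7646/60 = 172.579410
  W → negative
Point 4:
  φ: degrees = first 2 digits = 81, minutes = 29.87942; 81 + 29.87942/60 = 81.497990
  N ⇒ keep positive
  Lon: split at 3 digits → 036° and 17.89316′; 36 + 17.89316/60 = 36.298219
  W → negative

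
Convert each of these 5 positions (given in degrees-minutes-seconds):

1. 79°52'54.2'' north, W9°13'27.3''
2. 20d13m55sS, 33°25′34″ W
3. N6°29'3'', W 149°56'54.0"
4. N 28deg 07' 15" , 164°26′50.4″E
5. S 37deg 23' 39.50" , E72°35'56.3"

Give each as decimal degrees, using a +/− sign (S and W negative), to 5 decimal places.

1. 79.88172, -9.22425
2. -20.23194, -33.42611
3. 6.48417, -149.94833
4. 28.12083, 164.44733
5. -37.39431, 72.59897

Point 1:
  φ: 52′ + 54.2″ = 52.90333′; 79 + 52.90333/60 = 79.881722
  N → positive
  Longitude: 9° + 13/60 + 27.3/3600 = 9 + 0.216667 + 0.007583 = 9.224250
  hemisphere W, so the sign is −
Point 2:
  Latitude: 13′ + 55″ = 13.91667′; 20 + 13.91667/60 = 20.231944
  S ⇒ negate
  Lon: 33° + 25/60 + 34/3600 = 33 + 0.416667 + 0.009444 = 33.426111
  W → negative
Point 3:
  Lat: 6 + 29/60 + 3/3600 = 6.484167
  N ⇒ keep positive
  Longitude: 56′ + 54″ = 56.90000′; 149 + 56.90000/60 = 149.948333
  hemisphere W, so the sign is −
Point 4:
  Lat: 28 + 7/60 + 15/3600 = 28.120833
  N → positive
  Longitude: 164° + 26/60 + 50.4/3600 = 164 + 0.433333 + 0.014000 = 164.447333
  E ⇒ keep positive
Point 5:
  φ: 23′ + 39.5″ = 23.65833′; 37 + 23.65833/60 = 37.394306
  hemisphere S, so the sign is −
  Lon: 35′ + 56.3″ = 35.93833′; 72 + 35.93833/60 = 72.598972
  E → positive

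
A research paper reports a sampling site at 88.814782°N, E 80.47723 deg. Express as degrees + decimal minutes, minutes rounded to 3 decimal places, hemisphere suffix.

88° 48.887′ N, 80° 28.634′ E

φ: 88° + 0.814782 × 60 = 88° 48.88692′
Lon: minutes = (80.477230 − 80) × 60 = 28.63380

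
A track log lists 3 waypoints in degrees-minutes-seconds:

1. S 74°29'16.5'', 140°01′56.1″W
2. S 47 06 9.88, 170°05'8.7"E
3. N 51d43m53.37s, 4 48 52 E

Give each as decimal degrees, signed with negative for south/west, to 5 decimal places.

1. -74.48792, -140.03225
2. -47.10274, 170.08575
3. 51.73149, 4.81444

Point 1:
  Lat: 74° + 29/60 + 16.5/3600 = 74 + 0.483333 + 0.004583 = 74.487917
  hemisphere S, so the sign is −
  Lon: 1′ + 56.1″ = 1.93500′; 140 + 1.93500/60 = 140.032250
  W → negative
Point 2:
  φ: 47° + 6/60 + 9.88/3600 = 47 + 0.100000 + 0.002744 = 47.102744
  hemisphere S, so the sign is −
  Lon: 5′ + 8.7″ = 5.14500′; 170 + 5.14500/60 = 170.085750
  E → positive
Point 3:
  φ: 43′ + 53.37″ = 43.88950′; 51 + 43.88950/60 = 51.731492
  N → positive
  Longitude: 4° + 48/60 + 52/3600 = 4 + 0.800000 + 0.014444 = 4.814444
  E → positive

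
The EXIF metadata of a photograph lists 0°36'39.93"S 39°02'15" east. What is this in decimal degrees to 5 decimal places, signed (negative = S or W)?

φ: 0° + 36/60 + 39.93/3600 = 0 + 0.600000 + 0.011092 = 0.611092
S ⇒ negate
Lon: 39° + 2/60 + 15/3600 = 39 + 0.033333 + 0.004167 = 39.037500
E ⇒ keep positive

-0.61109, 39.03750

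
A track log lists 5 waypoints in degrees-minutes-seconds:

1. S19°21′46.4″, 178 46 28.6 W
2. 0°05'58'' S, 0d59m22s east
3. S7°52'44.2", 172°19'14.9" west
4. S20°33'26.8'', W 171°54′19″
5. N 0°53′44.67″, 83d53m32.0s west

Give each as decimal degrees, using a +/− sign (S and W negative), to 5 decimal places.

1. -19.36289, -178.77461
2. -0.09944, 0.98944
3. -7.87894, -172.32081
4. -20.55744, -171.90528
5. 0.89574, -83.89222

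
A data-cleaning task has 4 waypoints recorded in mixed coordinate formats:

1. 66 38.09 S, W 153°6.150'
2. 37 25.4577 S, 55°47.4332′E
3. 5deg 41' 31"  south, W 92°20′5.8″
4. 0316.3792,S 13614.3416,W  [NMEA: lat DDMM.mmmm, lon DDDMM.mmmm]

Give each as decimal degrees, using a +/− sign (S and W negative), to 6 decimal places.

1. -66.634833, -153.102500
2. -37.424295, 55.790553
3. -5.691944, -92.334944
4. -3.272987, -136.239027

Point 1:
  Lat: 66 + 38.09/60 = 66.6348333
  S ⇒ negate
  λ: 153 + 6.15/60 = 153.1025000
  W → negative
Point 2:
  φ: 25.4577′ = 0.424295°; total 37.4242950
  hemisphere S, so the sign is −
  Longitude: 47.4332′ = 0.790553°; total 55.7905533
  E → positive
Point 3:
  φ: 5° + 41/60 + 31/3600 = 5 + 0.683333 + 0.008611 = 5.6919444
  S ⇒ negate
  Longitude: 92 + 20/60 + 5.8/3600 = 92.3349444
  hemisphere W, so the sign is −
Point 4:
  Lat: split at 2 digits → 03° and 16.3792′; 3 + 16.3792/60 = 3.2729867
  S ⇒ negate
  Lon: split at 3 digits → 136° and 14.3416′; 136 + 14.3416/60 = 136.2390267
  W ⇒ negate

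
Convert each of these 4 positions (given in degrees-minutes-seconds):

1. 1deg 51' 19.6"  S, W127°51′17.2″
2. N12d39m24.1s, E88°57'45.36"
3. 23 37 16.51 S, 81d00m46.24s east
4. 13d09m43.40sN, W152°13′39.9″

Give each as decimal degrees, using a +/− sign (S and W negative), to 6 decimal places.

Point 1:
  Latitude: 1 + 51/60 + 19.6/3600 = 1.8554444
  S → negative
  Lon: 51′ + 17.2″ = 51.28667′; 127 + 51.28667/60 = 127.8547778
  hemisphere W, so the sign is −
Point 2:
  Latitude: 39′ + 24.1″ = 39.40167′; 12 + 39.40167/60 = 12.6566944
  N ⇒ keep positive
  Lon: 57′ + 45.36″ = 57.75600′; 88 + 57.75600/60 = 88.9626000
  E → positive
Point 3:
  φ: 23° + 37/60 + 16.51/3600 = 23 + 0.616667 + 0.004586 = 23.6212528
  hemisphere S, so the sign is −
  Longitude: 0′ + 46.24″ = 0.77067′; 81 + 0.77067/60 = 81.0128444
  E ⇒ keep positive
Point 4:
  Latitude: 13° + 9/60 + 43.4/3600 = 13 + 0.150000 + 0.012056 = 13.1620556
  N ⇒ keep positive
  Lon: 152 + 13/60 + 39.9/3600 = 152.2277500
  W ⇒ negate

1. -1.855444, -127.854778
2. 12.656694, 88.962600
3. -23.621253, 81.012844
4. 13.162056, -152.227750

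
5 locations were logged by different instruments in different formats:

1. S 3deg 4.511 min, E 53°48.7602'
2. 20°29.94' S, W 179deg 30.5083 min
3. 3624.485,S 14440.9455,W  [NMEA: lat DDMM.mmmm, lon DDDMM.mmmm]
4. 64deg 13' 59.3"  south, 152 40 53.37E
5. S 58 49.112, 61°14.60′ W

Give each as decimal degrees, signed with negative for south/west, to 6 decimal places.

1. -3.075183, 53.812670
2. -20.499000, -179.508472
3. -36.408083, -144.682425
4. -64.233139, 152.681492
5. -58.818533, -61.243333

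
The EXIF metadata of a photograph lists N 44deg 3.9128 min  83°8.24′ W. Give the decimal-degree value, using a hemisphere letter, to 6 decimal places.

44.065213° N, 83.137333° W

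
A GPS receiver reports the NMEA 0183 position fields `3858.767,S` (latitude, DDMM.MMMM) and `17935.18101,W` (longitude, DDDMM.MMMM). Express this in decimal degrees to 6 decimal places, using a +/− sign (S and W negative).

Lat: degrees = first 2 digits = 38, minutes = 58.767; 38 + 58.767/60 = 38.9794500
S ⇒ negate
Longitude: degrees = first 3 digits = 179, minutes = 35.18101; 179 + 35.18101/60 = 179.5863502
hemisphere W, so the sign is −

-38.979450, -179.586350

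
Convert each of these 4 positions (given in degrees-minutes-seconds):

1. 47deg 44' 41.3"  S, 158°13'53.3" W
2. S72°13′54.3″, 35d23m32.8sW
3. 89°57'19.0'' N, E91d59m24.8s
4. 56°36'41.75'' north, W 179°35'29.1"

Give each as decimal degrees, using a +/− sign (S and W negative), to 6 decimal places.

1. -47.744806, -158.231472
2. -72.231750, -35.392444
3. 89.955278, 91.990222
4. 56.611597, -179.591417

Point 1:
  Lat: 47 + 44/60 + 41.3/3600 = 47.7448056
  hemisphere S, so the sign is −
  Lon: 13′ + 53.3″ = 13.88833′; 158 + 13.88833/60 = 158.2314722
  W → negative
Point 2:
  φ: 72 + 13/60 + 54.3/3600 = 72.2317500
  hemisphere S, so the sign is −
  λ: 35° + 23/60 + 32.8/3600 = 35 + 0.383333 + 0.009111 = 35.3924444
  W → negative
Point 3:
  Lat: 89° + 57/60 + 19/3600 = 89 + 0.950000 + 0.005278 = 89.9552778
  N → positive
  Longitude: 91 + 59/60 + 24.8/3600 = 91.9902222
  E ⇒ keep positive
Point 4:
  φ: 36′ + 41.75″ = 36.69583′; 56 + 36.69583/60 = 56.6115972
  N ⇒ keep positive
  Lon: 35′ + 29.1″ = 35.48500′; 179 + 35.48500/60 = 179.5914167
  W → negative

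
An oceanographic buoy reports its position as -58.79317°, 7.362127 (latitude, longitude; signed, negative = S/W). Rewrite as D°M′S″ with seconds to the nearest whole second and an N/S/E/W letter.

Latitude is negative → S; |value| = 58.793170
φ: 0.793170° → 47.59020′; 0.59020 × 60 = 35.41″
λ: whole degrees 7; 21.72762′ → 21′ and 43.66″

58°47′35″ S, 7°21′44″ E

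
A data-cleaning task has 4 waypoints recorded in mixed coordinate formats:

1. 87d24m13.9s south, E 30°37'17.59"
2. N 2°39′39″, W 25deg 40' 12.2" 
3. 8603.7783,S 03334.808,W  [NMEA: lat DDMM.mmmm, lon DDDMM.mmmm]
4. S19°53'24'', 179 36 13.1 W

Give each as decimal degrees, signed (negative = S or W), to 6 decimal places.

1. -87.403861, 30.621553
2. 2.660833, -25.670056
3. -86.062972, -33.580133
4. -19.890000, -179.603639

Point 1:
  Lat: 87 + 24/60 + 13.9/3600 = 87.4038611
  S → negative
  λ: 30 + 37/60 + 17.59/3600 = 30.6215528
  E ⇒ keep positive
Point 2:
  Latitude: 2 + 39/60 + 39/3600 = 2.6608333
  N → positive
  Longitude: 40′ + 12.2″ = 40.20333′; 25 + 40.20333/60 = 25.6700556
  W → negative
Point 3:
  φ: split at 2 digits → 86° and 3.7783′; 86 + 3.7783/60 = 86.0629717
  hemisphere S, so the sign is −
  Lon: split at 3 digits → 033° and 34.808′; 33 + 34.808/60 = 33.5801333
  hemisphere W, so the sign is −
Point 4:
  φ: 53′ + 24″ = 53.40000′; 19 + 53.40000/60 = 19.8900000
  S → negative
  λ: 36′ + 13.1″ = 36.21833′; 179 + 36.21833/60 = 179.6036389
  W → negative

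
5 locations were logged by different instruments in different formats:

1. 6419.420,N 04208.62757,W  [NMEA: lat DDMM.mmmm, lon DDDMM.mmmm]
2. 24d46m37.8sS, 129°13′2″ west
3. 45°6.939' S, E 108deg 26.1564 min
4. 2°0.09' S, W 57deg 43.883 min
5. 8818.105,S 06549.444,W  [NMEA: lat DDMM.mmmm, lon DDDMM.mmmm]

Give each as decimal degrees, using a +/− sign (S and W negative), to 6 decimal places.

1. 64.323667, -42.143793
2. -24.777167, -129.217222
3. -45.115650, 108.435940
4. -2.001500, -57.731383
5. -88.301750, -65.824067

Point 1:
  Lat: split at 2 digits → 64° and 19.42′; 64 + 19.42/60 = 64.3236667
  N ⇒ keep positive
  Lon: split at 3 digits → 042° and 8.62757′; 42 + 8.62757/60 = 42.1437928
  hemisphere W, so the sign is −
Point 2:
  Lat: 24° + 46/60 + 37.8/3600 = 24 + 0.766667 + 0.010500 = 24.7771667
  S ⇒ negate
  λ: 129° + 13/60 + 2/3600 = 129 + 0.216667 + 0.000556 = 129.2172222
  hemisphere W, so the sign is −
Point 3:
  φ: 45 + 6.939/60 = 45.1156500
  S ⇒ negate
  λ: 26.1564′ = 0.435940°; total 108.4359400
  E ⇒ keep positive
Point 4:
  Latitude: 0.09′ = 0.001500°; total 2.0015000
  S ⇒ negate
  Lon: 57 + 43.883/60 = 57.7313833
  hemisphere W, so the sign is −
Point 5:
  φ: split at 2 digits → 88° and 18.105′; 88 + 18.105/60 = 88.3017500
  S → negative
  Lon: split at 3 digits → 065° and 49.444′; 65 + 49.444/60 = 65.8240667
  W ⇒ negate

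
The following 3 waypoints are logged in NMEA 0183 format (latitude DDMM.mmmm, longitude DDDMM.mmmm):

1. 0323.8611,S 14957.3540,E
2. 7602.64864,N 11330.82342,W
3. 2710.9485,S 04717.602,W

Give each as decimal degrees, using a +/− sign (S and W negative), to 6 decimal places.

Point 1:
  φ: degrees = first 2 digits = 3, minutes = 23.8611; 3 + 23.8611/60 = 3.3976850
  S ⇒ negate
  Lon: split at 3 digits → 149° and 57.354′; 149 + 57.354/60 = 149.9559000
  E → positive
Point 2:
  Latitude: degrees = first 2 digits = 76, minutes = 2.64864; 76 + 2.64864/60 = 76.0441440
  N ⇒ keep positive
  λ: degrees = first 3 digits = 113, minutes = 30.82342; 113 + 30.82342/60 = 113.5137237
  W ⇒ negate
Point 3:
  Lat: split at 2 digits → 27° and 10.9485′; 27 + 10.9485/60 = 27.1824750
  hemisphere S, so the sign is −
  Lon: degrees = first 3 digits = 47, minutes = 17.602; 47 + 17.602/60 = 47.2933667
  W → negative

1. -3.397685, 149.955900
2. 76.044144, -113.513724
3. -27.182475, -47.293367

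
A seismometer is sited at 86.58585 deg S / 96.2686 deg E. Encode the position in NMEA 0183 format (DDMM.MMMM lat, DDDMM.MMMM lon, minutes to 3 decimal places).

Latitude: 86° + 0.585850 × 60 = 86° 35.15100′
λ: fractional part 0.268600 → 16.11600 minutes

8635.151,S / 09616.116,E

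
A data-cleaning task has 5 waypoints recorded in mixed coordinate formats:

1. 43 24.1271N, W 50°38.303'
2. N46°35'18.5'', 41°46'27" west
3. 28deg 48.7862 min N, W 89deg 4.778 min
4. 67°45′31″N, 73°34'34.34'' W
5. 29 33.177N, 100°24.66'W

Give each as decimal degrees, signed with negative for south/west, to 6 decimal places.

1. 43.402118, -50.638383
2. 46.588472, -41.774167
3. 28.813103, -89.079633
4. 67.758611, -73.576206
5. 29.552950, -100.411000

Point 1:
  Lat: 24.1271′ = 0.402118°; total 43.4021183
  N ⇒ keep positive
  Lon: 38.303′ = 0.638383°; total 50.6383833
  W → negative
Point 2:
  φ: 35′ + 18.5″ = 35.30833′; 46 + 35.30833/60 = 46.5884722
  N → positive
  Lon: 41 + 46/60 + 27/3600 = 41.7741667
  W → negative
Point 3:
  Latitude: 28 + 48.7862/60 = 28.8131033
  N → positive
  Lon: 4.778′ = 0.079633°; total 89.0796333
  W → negative
Point 4:
  Lat: 67 + 45/60 + 31/3600 = 67.7586111
  N → positive
  Longitude: 34′ + 34.34″ = 34.57233′; 73 + 34.57233/60 = 73.5762056
  W → negative
Point 5:
  Latitude: 29 + 33.177/60 = 29.5529500
  N → positive
  Longitude: 100 + 24.66/60 = 100.4110000
  W → negative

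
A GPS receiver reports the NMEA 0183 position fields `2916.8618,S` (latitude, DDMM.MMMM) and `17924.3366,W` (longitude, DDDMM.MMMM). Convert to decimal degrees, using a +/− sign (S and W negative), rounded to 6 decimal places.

Lat: degrees = first 2 digits = 29, minutes = 16.8618; 29 + 16.8618/60 = 29.2810300
hemisphere S, so the sign is −
Longitude: degrees = first 3 digits = 179, minutes = 24.3366; 179 + 24.3366/60 = 179.4056100
W ⇒ negate

-29.281030, -179.405610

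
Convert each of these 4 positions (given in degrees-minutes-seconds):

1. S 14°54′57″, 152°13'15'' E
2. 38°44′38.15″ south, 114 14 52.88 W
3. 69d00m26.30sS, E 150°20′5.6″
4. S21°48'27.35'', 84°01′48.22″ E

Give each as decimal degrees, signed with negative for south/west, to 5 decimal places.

Point 1:
  Lat: 14° + 54/60 + 57/3600 = 14 + 0.900000 + 0.015833 = 14.915833
  S ⇒ negate
  λ: 152° + 13/60 + 15/3600 = 152 + 0.216667 + 0.004167 = 152.220833
  E → positive
Point 2:
  Latitude: 38° + 44/60 + 38.15/3600 = 38 + 0.733333 + 0.010597 = 38.743931
  hemisphere S, so the sign is −
  Longitude: 114° + 14/60 + 52.88/3600 = 114 + 0.233333 + 0.014689 = 114.248022
  hemisphere W, so the sign is −
Point 3:
  Latitude: 0′ + 26.3″ = 0.43833′; 69 + 0.43833/60 = 69.007306
  S ⇒ negate
  Lon: 20′ + 5.6″ = 20.09333′; 150 + 20.09333/60 = 150.334889
  E ⇒ keep positive
Point 4:
  Lat: 48′ + 27.35″ = 48.45583′; 21 + 48.45583/60 = 21.807597
  S → negative
  Lon: 1′ + 48.22″ = 1.80367′; 84 + 1.80367/60 = 84.030061
  E → positive

1. -14.91583, 152.22083
2. -38.74393, -114.24802
3. -69.00731, 150.33489
4. -21.80760, 84.03006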